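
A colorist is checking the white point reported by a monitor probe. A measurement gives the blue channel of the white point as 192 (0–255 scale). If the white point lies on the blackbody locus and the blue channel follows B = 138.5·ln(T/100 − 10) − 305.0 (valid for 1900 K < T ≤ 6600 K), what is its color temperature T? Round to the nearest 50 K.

ln(t − 10) = (192 + 305.0) / 138.5 = 3.5884.
t − 10 = e^3.5884 = 36.178, so t = 46.178.
T = 100·t = 4618 K → 4600 K to the nearest 50 K.

4600 K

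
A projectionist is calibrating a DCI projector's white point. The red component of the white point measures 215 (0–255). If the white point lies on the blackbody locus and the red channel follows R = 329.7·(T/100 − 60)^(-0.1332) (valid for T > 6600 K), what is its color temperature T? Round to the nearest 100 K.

(t − 60)^(-0.1332) = 215/329.7 = 0.65211.
t − 60 = 0.65211^(1/-0.1332) = 0.65211^(-7.508) = 24.774, so t = 84.774.
T = 100·t = 8477 K → 8500 K to the nearest 100 K.

8500 K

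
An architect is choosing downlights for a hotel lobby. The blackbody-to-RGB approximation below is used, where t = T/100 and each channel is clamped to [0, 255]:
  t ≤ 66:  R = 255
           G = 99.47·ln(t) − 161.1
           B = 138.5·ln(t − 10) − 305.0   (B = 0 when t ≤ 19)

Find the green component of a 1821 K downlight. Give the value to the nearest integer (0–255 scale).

t = 1821/100 = 18.21; the t ≤ 66 branch applies.
G = 99.47·ln 18.21 − 161.1 = 99.47·2.9020 − 161.1 = 127.559.
Rounded: 128.

128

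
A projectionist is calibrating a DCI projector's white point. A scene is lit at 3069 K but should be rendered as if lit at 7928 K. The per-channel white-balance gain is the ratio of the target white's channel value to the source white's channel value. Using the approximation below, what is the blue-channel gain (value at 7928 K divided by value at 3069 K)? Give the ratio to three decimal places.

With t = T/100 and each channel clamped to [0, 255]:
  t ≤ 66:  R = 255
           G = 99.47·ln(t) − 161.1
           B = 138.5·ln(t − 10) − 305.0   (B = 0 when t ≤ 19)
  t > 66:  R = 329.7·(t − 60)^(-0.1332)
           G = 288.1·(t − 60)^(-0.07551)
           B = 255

At 3069 K (t = 30.69):
  B = 138.5·ln(30.69 − 10) − 305.0 = 138.5·ln 20.69 − 305.0 = 138.5·3.0297 − 305.0 = 114.607.
At 7928 K (t = 79.28):
  B = 255 by definition for t > 66.
Gain = 255.000 / 114.607 = 2.2250 → 2.225.

2.225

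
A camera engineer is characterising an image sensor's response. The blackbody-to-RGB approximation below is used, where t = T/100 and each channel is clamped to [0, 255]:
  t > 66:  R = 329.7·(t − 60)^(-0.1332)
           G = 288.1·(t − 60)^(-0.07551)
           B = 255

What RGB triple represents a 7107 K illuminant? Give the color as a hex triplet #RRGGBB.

#EFF0FF

t = 7107/100 = 71.07; the t > 66 branch applies.
R = 329.7·(71.07 − 60)^(-0.1332) = 329.7·11.07^(-0.1332) = 329.7·0.72597 = 239.353.
G = 288.1·(71.07 − 60)^(-0.07551) = 288.1·11.07^(-0.07551) = 288.1·0.83398 = 240.270.
B = 255 by definition for t > 66.
Rounded: (239, 240, 255).
In hex: #EFF0FF.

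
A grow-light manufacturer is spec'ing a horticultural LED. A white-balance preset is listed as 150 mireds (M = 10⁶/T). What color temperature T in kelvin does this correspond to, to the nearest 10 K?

T = 10⁶ / 150 = 6666.67 K → 6670 K.

6670 K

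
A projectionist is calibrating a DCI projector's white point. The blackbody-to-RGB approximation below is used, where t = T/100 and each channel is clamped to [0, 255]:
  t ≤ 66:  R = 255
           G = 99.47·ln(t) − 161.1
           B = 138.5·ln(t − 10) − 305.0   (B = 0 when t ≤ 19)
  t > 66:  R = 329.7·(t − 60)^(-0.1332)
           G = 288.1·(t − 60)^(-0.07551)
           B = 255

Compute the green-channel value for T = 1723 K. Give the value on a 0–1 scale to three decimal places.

0.479

t = 1723/100 = 17.23; the t ≤ 66 branch applies.
G = 99.47·ln 17.23 − 161.1 = 99.47·2.8467 − 161.1 = 122.056.
On a 0–1 scale: 122.056/255 = 0.4787 → 0.479.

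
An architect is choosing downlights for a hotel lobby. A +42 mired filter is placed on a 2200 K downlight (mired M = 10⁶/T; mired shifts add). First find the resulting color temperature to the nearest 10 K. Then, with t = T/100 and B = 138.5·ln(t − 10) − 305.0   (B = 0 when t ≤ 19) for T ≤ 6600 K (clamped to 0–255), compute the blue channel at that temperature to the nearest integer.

M_in = 10⁶/2200 = 454.55; M_out = 454.55 + (+42) = 496.55.
T_out = 10⁶/496.55 = 2013.9 K → 2010 K; t = 20.1.
B = 138.5·ln(20.1 − 10) − 305.0 = 138.5·ln 10.1 − 305.0 = 138.5·2.3125 − 305.0 = 15.286.
Rounded: 15.

15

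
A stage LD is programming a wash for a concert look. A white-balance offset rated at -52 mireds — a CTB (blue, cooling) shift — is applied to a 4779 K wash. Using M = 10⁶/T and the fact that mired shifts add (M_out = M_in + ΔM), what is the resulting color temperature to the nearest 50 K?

M_in = 10⁶/4779 = 209.25 mireds.
M_out = 209.25 + (-52) = 157.25 mireds.
T_out = 10⁶/157.25 = 6359.3 K → 6350 K.

6350 K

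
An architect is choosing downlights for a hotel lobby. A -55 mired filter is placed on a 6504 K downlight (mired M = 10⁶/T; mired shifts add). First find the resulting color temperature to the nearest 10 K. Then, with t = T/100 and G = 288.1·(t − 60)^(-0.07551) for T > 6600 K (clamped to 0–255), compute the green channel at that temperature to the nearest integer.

M_in = 10⁶/6504 = 153.75; M_out = 153.75 + (-55) = 98.75.
T_out = 10⁶/98.75 = 10126.4 K → 10130 K; t = 101.3.
G = 288.1·(101.3 − 60)^(-0.07551) = 288.1·41.3^(-0.07551) = 288.1·0.75506 = 217.532.
Rounded: 218.

218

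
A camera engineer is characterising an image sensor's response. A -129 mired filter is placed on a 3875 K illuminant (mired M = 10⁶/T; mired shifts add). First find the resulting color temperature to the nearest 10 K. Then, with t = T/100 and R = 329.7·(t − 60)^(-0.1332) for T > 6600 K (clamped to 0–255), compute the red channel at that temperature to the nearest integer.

M_in = 10⁶/3875 = 258.06; M_out = 258.06 + (-129) = 129.06.
T_out = 10⁶/129.06 = 7748.1 K → 7750 K; t = 77.5.
R = 329.7·(77.5 − 60)^(-0.1332) = 329.7·17.5^(-0.1332) = 329.7·0.68301 = 225.189.
Rounded: 225.

225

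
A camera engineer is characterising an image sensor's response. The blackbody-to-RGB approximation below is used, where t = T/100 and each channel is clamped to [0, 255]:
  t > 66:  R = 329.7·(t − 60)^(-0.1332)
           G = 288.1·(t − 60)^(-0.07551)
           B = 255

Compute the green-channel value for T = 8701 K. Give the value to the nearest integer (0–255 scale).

225

t = 8701/100 = 87.01; the t > 66 branch applies.
G = 288.1·(87.01 − 60)^(-0.07551) = 288.1·27.01^(-0.07551) = 288.1·0.77966 = 224.620.
Rounded: 225.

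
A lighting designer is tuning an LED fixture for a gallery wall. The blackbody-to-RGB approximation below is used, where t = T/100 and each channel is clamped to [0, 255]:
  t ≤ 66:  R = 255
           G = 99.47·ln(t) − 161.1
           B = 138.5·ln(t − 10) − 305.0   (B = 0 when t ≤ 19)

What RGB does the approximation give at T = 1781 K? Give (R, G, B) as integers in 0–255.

(255, 125, 0)

t = 1781/100 = 17.81; the t ≤ 66 branch applies.
R = 255 by definition for t ≤ 66.
G = 99.47·ln 17.81 − 161.1 = 99.47·2.8798 − 161.1 = 125.350.
t = 17.81 ≤ 19, so B = 0.
Rounded: (255, 125, 0).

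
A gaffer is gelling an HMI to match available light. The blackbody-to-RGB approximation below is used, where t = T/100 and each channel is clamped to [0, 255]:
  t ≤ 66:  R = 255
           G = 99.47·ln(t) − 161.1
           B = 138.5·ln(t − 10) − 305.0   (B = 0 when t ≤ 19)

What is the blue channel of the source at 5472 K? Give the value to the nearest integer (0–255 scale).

t = 5472/100 = 54.72; the t ≤ 66 branch applies.
B = 138.5·ln(54.72 − 10) − 305.0 = 138.5·ln 44.72 − 305.0 = 138.5·3.8004 − 305.0 = 221.358.
Rounded: 221.

221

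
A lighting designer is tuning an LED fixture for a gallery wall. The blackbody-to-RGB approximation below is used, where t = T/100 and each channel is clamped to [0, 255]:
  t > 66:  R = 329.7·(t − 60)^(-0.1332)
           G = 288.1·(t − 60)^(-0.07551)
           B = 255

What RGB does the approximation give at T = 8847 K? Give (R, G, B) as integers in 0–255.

t = 8847/100 = 88.47; the t > 66 branch applies.
R = 329.7·(88.47 − 60)^(-0.1332) = 329.7·28.47^(-0.1332) = 329.7·0.64014 = 211.054.
G = 288.1·(88.47 − 60)^(-0.07551) = 288.1·28.47^(-0.07551) = 288.1·0.77657 = 223.729.
B = 255 by definition for t > 66.
Rounded: (211, 224, 255).

(211, 224, 255)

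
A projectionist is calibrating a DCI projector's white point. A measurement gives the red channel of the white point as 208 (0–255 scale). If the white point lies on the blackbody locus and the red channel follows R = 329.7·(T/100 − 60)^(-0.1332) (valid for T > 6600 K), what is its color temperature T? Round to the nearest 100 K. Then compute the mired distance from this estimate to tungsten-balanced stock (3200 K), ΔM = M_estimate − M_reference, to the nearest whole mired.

(t − 60)^(-0.1332) = 208/329.7 = 0.63088.
t − 60 = 0.63088^(1/-0.1332) = 0.63088^(-7.508) = 31.763, so t = 91.763.
T = 100·t = 9176 K → 9200 K to the nearest 100 K.
M_estimate = 10⁶/9200 = 108.70; M_reference = 10⁶/3200 = 312.50.
ΔM = 108.70 − 312.50 = -203.80 → -204 mireds.

-204 mireds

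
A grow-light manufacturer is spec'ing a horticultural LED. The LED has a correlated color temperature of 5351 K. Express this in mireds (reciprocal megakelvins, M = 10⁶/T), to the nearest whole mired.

187 mireds

M = 10⁶ / 5351 = 186.881 → 187 mireds.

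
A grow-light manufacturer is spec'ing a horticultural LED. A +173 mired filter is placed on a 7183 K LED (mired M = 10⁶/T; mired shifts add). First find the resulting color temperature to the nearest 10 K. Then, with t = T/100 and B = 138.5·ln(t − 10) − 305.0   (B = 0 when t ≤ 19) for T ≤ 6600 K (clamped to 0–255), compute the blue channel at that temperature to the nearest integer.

M_in = 10⁶/7183 = 139.22; M_out = 139.22 + (+173) = 312.22.
T_out = 10⁶/312.22 = 3202.9 K → 3200 K; t = 32.
B = 138.5·ln(32 − 10) − 305.0 = 138.5·ln 22 − 305.0 = 138.5·3.0910 − 305.0 = 123.109.
Rounded: 123.

123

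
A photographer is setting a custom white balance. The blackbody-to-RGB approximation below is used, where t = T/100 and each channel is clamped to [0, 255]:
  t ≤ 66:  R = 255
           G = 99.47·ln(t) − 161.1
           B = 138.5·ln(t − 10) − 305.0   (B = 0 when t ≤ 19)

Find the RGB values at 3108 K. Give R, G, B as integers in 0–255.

t = 3108/100 = 31.08; the t ≤ 66 branch applies.
R = 255 by definition for t ≤ 66.
G = 99.47·ln 31.08 − 161.1 = 99.47·3.4366 − 161.1 = 180.735.
B = 138.5·ln(31.08 − 10) − 305.0 = 138.5·ln 21.08 − 305.0 = 138.5·3.0483 − 305.0 = 117.193.
Rounded: (255, 181, 117).

R=255, G=181, B=117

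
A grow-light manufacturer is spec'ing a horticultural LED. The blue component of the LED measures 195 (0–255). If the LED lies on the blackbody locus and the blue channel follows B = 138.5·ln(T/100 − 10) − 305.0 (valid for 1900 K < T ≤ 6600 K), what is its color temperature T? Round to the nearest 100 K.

ln(t − 10) = (195 + 305.0) / 138.5 = 3.6101.
t − 10 = e^3.6101 = 36.970, so t = 46.970.
T = 100·t = 4697 K → 4700 K to the nearest 100 K.

4700 K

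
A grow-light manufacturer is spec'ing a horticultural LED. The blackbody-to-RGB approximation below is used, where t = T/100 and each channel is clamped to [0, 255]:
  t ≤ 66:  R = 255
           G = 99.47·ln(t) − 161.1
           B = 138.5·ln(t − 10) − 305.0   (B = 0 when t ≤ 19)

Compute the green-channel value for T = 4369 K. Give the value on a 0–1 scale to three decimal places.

t = 4369/100 = 43.69; the t ≤ 66 branch applies.
G = 99.47·ln 43.69 − 161.1 = 99.47·3.7771 − 161.1 = 214.610.
On a 0–1 scale: 214.610/255 = 0.8416 → 0.842.

0.842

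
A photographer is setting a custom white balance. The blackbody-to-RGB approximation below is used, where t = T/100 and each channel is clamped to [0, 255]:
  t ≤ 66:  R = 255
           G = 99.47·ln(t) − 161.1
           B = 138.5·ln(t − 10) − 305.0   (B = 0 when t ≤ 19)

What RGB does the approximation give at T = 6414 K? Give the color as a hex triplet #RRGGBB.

t = 6414/100 = 64.14; the t ≤ 66 branch applies.
R = 255 by definition for t ≤ 66.
G = 99.47·ln 64.14 − 161.1 = 99.47·4.1611 − 161.1 = 252.801.
B = 138.5·ln(64.14 − 10) − 305.0 = 138.5·ln 54.14 − 305.0 = 138.5·3.9916 − 305.0 = 247.833.
Rounded: (255, 253, 248).
In hex: #FFFDF8.

#FFFDF8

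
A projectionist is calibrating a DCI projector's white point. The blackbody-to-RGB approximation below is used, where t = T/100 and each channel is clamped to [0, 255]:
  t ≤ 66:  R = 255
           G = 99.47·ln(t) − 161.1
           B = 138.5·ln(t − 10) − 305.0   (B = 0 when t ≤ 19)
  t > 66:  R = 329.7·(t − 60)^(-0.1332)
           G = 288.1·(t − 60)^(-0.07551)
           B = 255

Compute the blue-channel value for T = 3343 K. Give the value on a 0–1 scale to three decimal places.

0.517

t = 3343/100 = 33.43; the t ≤ 66 branch applies.
B = 138.5·ln(33.43 − 10) − 305.0 = 138.5·ln 23.43 − 305.0 = 138.5·3.1540 − 305.0 = 131.831.
On a 0–1 scale: 131.831/255 = 0.5170 → 0.517.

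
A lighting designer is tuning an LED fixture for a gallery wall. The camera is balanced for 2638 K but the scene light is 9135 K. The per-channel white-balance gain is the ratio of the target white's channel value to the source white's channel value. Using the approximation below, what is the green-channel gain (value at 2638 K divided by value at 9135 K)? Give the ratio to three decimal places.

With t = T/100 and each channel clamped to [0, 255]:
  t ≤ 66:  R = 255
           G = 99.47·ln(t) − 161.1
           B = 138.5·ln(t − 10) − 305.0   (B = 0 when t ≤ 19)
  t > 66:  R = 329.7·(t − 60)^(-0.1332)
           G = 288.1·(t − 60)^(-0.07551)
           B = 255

0.740

At 9135 K (t = 91.35):
  G = 288.1·(91.35 − 60)^(-0.07551) = 288.1·31.35^(-0.07551) = 288.1·0.77094 = 222.107.
At 2638 K (t = 26.38):
  G = 99.47·ln 26.38 − 161.1 = 99.47·3.2726 − 161.1 = 164.426.
Gain = 164.426 / 222.107 = 0.7403 → 0.740.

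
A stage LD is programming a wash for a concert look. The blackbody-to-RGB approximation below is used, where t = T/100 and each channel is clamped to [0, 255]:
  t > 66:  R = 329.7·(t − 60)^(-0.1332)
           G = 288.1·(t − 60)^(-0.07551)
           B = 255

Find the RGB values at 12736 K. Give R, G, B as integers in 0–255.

R=188, G=210, B=255

t = 12736/100 = 127.36; the t > 66 branch applies.
R = 329.7·(127.36 − 60)^(-0.1332) = 329.7·67.36^(-0.1332) = 329.7·0.57076 = 188.181.
G = 288.1·(127.36 − 60)^(-0.07551) = 288.1·67.36^(-0.07551) = 288.1·0.72767 = 209.643.
B = 255 by definition for t > 66.
Rounded: (188, 210, 255).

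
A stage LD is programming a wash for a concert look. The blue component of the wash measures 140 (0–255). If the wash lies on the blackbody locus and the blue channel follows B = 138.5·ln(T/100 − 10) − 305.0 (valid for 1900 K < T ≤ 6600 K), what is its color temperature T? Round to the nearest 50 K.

3500 K

ln(t − 10) = (140 + 305.0) / 138.5 = 3.2130.
t − 10 = e^3.2130 = 24.853, so t = 34.853.
T = 100·t = 3485 K → 3500 K to the nearest 50 K.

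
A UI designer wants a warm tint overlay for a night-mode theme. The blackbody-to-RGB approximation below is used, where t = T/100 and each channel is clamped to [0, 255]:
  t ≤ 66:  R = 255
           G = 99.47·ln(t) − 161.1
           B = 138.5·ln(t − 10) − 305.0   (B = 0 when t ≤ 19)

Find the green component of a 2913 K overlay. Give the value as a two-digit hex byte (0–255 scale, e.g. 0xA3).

0xAE

t = 2913/100 = 29.13; the t ≤ 66 branch applies.
G = 99.47·ln 29.13 − 161.1 = 99.47·3.3718 − 161.1 = 174.290.
Rounded: 174; in hex, 0xAE.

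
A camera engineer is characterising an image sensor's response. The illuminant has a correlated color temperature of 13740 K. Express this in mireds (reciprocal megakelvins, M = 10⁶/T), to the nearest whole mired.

73 mireds

M = 10⁶ / 13740 = 72.780 → 73 mireds.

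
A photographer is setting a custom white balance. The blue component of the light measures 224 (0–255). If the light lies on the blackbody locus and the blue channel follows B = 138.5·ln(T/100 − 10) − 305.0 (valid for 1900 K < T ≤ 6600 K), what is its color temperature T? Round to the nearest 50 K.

ln(t − 10) = (224 + 305.0) / 138.5 = 3.8195.
t − 10 = e^3.8195 = 45.581, so t = 55.581.
T = 100·t = 5558 K → 5550 K to the nearest 50 K.

5550 K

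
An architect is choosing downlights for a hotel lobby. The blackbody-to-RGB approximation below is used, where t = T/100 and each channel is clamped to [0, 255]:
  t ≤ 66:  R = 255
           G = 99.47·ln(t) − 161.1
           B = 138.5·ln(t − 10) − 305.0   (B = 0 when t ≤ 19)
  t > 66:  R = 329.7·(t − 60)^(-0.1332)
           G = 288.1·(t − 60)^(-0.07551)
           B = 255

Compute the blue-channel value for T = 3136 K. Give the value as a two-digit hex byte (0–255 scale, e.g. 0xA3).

t = 3136/100 = 31.36; the t ≤ 66 branch applies.
B = 138.5·ln(31.36 − 10) − 305.0 = 138.5·ln 21.36 − 305.0 = 138.5·3.0615 − 305.0 = 119.021.
Rounded: 119; in hex, 0x77.

0x77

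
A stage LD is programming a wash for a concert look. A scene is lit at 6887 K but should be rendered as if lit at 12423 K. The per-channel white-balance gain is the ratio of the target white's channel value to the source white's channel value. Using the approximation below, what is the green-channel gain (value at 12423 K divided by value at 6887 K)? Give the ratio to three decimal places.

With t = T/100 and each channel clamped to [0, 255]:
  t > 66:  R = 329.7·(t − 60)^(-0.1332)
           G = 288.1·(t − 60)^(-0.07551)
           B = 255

At 6887 K (t = 68.87):
  G = 288.1·(68.87 − 60)^(-0.07551) = 288.1·8.87^(-0.07551) = 288.1·0.84805 = 244.324.
At 12423 K (t = 124.23):
  G = 288.1·(124.23 − 60)^(-0.07551) = 288.1·64.23^(-0.07551) = 288.1·0.73029 = 210.398.
Gain = 210.398 / 244.324 = 0.8611 → 0.861.

0.861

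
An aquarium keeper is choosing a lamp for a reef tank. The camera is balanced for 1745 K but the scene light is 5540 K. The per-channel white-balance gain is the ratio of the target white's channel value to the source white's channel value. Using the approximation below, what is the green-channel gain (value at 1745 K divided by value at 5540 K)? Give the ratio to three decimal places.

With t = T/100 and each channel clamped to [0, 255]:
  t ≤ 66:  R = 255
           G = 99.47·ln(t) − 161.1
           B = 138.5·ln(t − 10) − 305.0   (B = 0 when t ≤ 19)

0.518

At 5540 K (t = 55.4):
  G = 99.47·ln 55.4 − 161.1 = 99.47·4.0146 − 161.1 = 238.230.
At 1745 K (t = 17.45):
  G = 99.47·ln 17.45 − 161.1 = 99.47·2.8593 − 161.1 = 123.319.
Gain = 123.319 / 238.230 = 0.5176 → 0.518.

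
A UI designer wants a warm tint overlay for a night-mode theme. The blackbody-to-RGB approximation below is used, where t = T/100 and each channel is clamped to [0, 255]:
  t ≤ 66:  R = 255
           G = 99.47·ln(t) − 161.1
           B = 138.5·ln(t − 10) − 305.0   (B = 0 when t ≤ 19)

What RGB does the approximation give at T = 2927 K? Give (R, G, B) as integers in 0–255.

(255, 175, 105)

t = 2927/100 = 29.27; the t ≤ 66 branch applies.
R = 255 by definition for t ≤ 66.
G = 99.47·ln 29.27 − 161.1 = 99.47·3.3766 − 161.1 = 174.767.
B = 138.5·ln(29.27 − 10) − 305.0 = 138.5·ln 19.27 − 305.0 = 138.5·2.9585 − 305.0 = 104.759.
Rounded: (255, 175, 105).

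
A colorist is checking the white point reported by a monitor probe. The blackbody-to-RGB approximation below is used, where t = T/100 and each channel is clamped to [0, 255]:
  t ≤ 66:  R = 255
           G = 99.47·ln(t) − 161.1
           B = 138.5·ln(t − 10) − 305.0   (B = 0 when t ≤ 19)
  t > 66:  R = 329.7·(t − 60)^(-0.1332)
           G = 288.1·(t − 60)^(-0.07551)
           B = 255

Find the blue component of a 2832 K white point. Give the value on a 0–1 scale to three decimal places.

0.383

t = 2832/100 = 28.32; the t ≤ 66 branch applies.
B = 138.5·ln(28.32 − 10) − 305.0 = 138.5·ln 18.32 − 305.0 = 138.5·2.9080 − 305.0 = 97.757.
On a 0–1 scale: 97.757/255 = 0.3834 → 0.383.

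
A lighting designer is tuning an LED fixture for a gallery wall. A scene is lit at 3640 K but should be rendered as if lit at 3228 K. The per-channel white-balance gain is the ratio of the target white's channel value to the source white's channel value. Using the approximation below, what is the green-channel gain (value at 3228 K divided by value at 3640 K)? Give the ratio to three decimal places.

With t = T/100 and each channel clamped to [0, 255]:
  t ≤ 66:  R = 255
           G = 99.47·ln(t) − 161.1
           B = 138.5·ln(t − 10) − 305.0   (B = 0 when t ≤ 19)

0.939

At 3640 K (t = 36.4):
  G = 99.47·ln 36.4 − 161.1 = 99.47·3.5946 − 161.1 = 196.452.
At 3228 K (t = 32.28):
  G = 99.47·ln 32.28 − 161.1 = 99.47·3.4744 − 161.1 = 184.503.
Gain = 184.503 / 196.452 = 0.9392 → 0.939.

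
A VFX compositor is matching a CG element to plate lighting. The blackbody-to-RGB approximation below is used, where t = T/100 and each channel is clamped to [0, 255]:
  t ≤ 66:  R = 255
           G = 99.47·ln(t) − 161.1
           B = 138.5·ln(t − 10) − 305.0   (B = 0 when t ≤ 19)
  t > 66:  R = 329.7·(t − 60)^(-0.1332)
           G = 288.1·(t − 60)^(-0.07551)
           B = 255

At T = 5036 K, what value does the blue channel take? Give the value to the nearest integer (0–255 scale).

t = 5036/100 = 50.36; the t ≤ 66 branch applies.
B = 138.5·ln(50.36 − 10) − 305.0 = 138.5·ln 40.36 − 305.0 = 138.5·3.6978 − 305.0 = 207.151.
Rounded: 207.

207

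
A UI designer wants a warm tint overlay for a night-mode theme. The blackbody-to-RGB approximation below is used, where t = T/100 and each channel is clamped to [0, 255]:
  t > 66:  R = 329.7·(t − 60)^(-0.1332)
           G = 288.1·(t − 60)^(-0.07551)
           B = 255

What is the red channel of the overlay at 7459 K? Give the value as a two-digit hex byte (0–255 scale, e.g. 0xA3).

t = 7459/100 = 74.59; the t > 66 branch applies.
R = 329.7·(74.59 − 60)^(-0.1332) = 329.7·14.59^(-0.1332) = 329.7·0.69976 = 230.710.
Rounded: 231; in hex, 0xE7.

0xE7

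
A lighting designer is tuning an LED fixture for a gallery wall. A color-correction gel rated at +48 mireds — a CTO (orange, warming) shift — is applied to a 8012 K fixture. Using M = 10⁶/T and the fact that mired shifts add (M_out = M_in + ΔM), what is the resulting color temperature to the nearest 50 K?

M_in = 10⁶/8012 = 124.81 mireds.
M_out = 124.81 + (+48) = 172.81 mireds.
T_out = 10⁶/172.81 = 5786.6 K → 5800 K.

5800 K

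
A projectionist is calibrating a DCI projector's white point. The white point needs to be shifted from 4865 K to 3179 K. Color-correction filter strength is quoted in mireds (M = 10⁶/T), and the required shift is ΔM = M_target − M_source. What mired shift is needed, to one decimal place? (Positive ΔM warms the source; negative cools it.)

M_source = 10⁶/4865 = 205.550; M_target = 10⁶/3179 = 314.564.
ΔM = 314.564 − 205.550 = 109.014 → +109.0 mireds, a warming shift.

+109.0 mireds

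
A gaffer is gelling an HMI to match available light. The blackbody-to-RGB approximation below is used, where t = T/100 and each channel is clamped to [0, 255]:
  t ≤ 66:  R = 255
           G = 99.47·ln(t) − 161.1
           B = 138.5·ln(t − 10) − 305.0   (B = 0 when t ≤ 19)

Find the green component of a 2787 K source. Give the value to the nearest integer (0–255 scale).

170

t = 2787/100 = 27.87; the t ≤ 66 branch applies.
G = 99.47·ln 27.87 − 161.1 = 99.47·3.3276 − 161.1 = 169.891.
Rounded: 170.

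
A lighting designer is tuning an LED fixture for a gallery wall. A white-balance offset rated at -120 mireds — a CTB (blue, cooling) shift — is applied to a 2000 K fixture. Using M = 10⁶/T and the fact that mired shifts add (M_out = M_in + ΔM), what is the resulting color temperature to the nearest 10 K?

2630 K

M_in = 10⁶/2000 = 500.00 mireds.
M_out = 500.00 + (-120) = 380.00 mireds.
T_out = 10⁶/380.00 = 2631.6 K → 2630 K.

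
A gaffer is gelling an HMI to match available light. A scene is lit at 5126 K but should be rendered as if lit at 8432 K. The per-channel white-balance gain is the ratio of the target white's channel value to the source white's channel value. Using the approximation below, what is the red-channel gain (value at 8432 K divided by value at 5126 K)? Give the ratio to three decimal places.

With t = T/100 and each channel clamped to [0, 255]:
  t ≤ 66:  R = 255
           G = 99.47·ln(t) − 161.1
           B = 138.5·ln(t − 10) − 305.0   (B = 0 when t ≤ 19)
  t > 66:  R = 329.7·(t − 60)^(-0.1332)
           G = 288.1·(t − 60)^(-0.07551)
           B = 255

0.845

At 5126 K (t = 51.26):
  R = 255 by definition for t ≤ 66.
At 8432 K (t = 84.32):
  R = 329.7·(84.32 − 60)^(-0.1332) = 329.7·24.32^(-0.1332) = 329.7·0.65372 = 215.530.
Gain = 215.530 / 255.000 = 0.8452 → 0.845.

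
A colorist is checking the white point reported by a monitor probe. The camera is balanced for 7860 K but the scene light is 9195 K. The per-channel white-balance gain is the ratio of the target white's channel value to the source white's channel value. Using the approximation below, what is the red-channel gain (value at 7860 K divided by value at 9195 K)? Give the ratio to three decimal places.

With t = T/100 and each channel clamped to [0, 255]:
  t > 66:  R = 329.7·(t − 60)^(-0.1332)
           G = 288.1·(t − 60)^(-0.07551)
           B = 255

At 9195 K (t = 91.95):
  R = 329.7·(91.95 − 60)^(-0.1332) = 329.7·31.95^(-0.1332) = 329.7·0.63038 = 207.837.
At 7860 K (t = 78.6):
  R = 329.7·(78.6 − 60)^(-0.1332) = 329.7·18.6^(-0.1332) = 329.7·0.67749 = 223.367.
Gain = 223.367 / 207.837 = 1.0747 → 1.075.

1.075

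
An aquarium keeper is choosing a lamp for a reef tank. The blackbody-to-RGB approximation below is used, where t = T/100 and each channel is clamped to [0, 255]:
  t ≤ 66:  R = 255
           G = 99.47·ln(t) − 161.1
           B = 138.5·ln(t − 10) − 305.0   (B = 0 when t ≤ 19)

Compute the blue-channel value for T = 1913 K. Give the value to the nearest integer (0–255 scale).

t = 1913/100 = 19.13; the t ≤ 66 branch applies.
B = 138.5·ln(19.13 − 10) − 305.0 = 138.5·ln 9.13 − 305.0 = 138.5·2.2116 − 305.0 = 1.302.
Rounded: 1.

1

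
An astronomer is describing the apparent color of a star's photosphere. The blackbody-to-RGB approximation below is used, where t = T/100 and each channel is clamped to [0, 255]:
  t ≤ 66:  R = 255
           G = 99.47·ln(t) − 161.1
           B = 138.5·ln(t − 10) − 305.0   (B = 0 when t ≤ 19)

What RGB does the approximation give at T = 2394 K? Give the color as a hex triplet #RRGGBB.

t = 2394/100 = 23.94; the t ≤ 66 branch applies.
R = 255 by definition for t ≤ 66.
G = 99.47·ln 23.94 − 161.1 = 99.47·3.1756 − 161.1 = 154.772.
B = 138.5·ln(23.94 − 10) − 305.0 = 138.5·ln 13.94 − 305.0 = 138.5·2.6348 − 305.0 = 59.915.
Rounded: (255, 155, 60).
In hex: #FF9B3C.

#FF9B3C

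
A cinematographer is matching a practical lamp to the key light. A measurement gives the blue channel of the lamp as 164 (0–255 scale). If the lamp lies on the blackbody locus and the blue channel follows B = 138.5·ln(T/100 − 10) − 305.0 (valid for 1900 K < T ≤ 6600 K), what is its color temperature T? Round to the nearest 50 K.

3950 K

ln(t − 10) = (164 + 305.0) / 138.5 = 3.3863.
t − 10 = e^3.3863 = 29.556, so t = 39.556.
T = 100·t = 3956 K → 3950 K to the nearest 50 K.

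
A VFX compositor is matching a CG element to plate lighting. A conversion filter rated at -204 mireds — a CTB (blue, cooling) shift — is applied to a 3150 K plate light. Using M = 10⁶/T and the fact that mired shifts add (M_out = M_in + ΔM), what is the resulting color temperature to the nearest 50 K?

M_in = 10⁶/3150 = 317.46 mireds.
M_out = 317.46 + (-204) = 113.46 mireds.
T_out = 10⁶/113.46 = 8813.7 K → 8800 K.

8800 K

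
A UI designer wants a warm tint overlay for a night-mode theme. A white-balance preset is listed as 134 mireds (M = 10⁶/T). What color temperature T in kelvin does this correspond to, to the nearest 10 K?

T = 10⁶ / 134 = 7462.69 K → 7460 K.

7460 K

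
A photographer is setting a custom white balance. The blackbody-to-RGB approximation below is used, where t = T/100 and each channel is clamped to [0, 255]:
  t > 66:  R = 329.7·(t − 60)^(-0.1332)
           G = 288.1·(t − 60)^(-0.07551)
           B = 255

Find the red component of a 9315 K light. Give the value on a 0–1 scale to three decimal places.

t = 9315/100 = 93.15; the t > 66 branch applies.
R = 329.7·(93.15 − 60)^(-0.1332) = 329.7·33.15^(-0.1332) = 329.7·0.62729 = 206.819.
On a 0–1 scale: 206.819/255 = 0.8111 → 0.811.

0.811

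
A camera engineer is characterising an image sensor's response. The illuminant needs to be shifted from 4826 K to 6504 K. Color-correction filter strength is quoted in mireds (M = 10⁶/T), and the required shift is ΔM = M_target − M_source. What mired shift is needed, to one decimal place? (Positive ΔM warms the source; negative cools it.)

-53.5 mireds

M_source = 10⁶/4826 = 207.211; M_target = 10⁶/6504 = 153.752.
ΔM = 153.752 − 207.211 = -53.459 → -53.5 mireds, a cooling shift.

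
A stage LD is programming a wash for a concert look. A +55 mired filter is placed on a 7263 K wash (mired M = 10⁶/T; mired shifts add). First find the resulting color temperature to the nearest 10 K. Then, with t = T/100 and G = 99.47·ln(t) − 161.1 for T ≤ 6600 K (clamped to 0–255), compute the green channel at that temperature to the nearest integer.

232

M_in = 10⁶/7263 = 137.68; M_out = 137.68 + (+55) = 192.68.
T_out = 10⁶/192.68 = 5189.8 K → 5190 K; t = 51.9.
G = 99.47·ln 51.9 − 161.1 = 99.47·3.9493 − 161.1 = 231.739.
Rounded: 232.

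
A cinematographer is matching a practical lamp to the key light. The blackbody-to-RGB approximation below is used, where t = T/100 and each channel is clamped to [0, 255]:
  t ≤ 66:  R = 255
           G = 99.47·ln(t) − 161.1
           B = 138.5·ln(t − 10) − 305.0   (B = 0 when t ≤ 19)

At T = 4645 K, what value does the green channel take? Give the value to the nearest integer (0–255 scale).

221

t = 4645/100 = 46.45; the t ≤ 66 branch applies.
G = 99.47·ln 46.45 − 161.1 = 99.47·3.8384 − 161.1 = 220.703.
Rounded: 221.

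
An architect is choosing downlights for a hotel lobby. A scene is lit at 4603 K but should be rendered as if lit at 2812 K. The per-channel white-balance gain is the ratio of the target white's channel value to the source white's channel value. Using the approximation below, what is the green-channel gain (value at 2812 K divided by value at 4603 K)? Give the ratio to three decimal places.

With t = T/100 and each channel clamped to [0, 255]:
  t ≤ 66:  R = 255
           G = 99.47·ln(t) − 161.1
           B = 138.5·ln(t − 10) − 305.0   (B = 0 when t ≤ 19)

At 4603 K (t = 46.03):
  G = 99.47·ln 46.03 − 161.1 = 99.47·3.8293 − 161.1 = 219.800.
At 2812 K (t = 28.12):
  G = 99.47·ln 28.12 − 161.1 = 99.47·3.3365 − 161.1 = 170.780.
Gain = 170.780 / 219.800 = 0.7770 → 0.777.

0.777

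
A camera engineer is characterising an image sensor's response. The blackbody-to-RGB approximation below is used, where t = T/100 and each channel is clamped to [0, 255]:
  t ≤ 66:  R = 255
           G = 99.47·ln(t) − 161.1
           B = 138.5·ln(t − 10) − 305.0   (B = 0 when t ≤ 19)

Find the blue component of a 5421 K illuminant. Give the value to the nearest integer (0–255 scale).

220

t = 5421/100 = 54.21; the t ≤ 66 branch applies.
B = 138.5·ln(54.21 − 10) − 305.0 = 138.5·ln 44.21 − 305.0 = 138.5·3.7890 − 305.0 = 219.770.
Rounded: 220.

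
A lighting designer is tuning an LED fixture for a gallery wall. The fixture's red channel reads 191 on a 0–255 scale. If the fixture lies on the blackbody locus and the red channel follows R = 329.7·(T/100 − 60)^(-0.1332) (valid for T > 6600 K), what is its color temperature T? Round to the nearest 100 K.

12000 K

(t − 60)^(-0.1332) = 191/329.7 = 0.57931.
t − 60 = 0.57931^(1/-0.1332) = 0.57931^(-7.508) = 60.245, so t = 120.245.
T = 100·t = 12025 K → 12000 K to the nearest 100 K.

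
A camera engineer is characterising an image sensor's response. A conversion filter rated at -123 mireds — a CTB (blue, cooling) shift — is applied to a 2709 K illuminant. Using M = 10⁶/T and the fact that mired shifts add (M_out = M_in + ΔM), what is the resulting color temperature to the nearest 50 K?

4050 K

M_in = 10⁶/2709 = 369.14 mireds.
M_out = 369.14 + (-123) = 246.14 mireds.
T_out = 10⁶/246.14 = 4062.7 K → 4050 K.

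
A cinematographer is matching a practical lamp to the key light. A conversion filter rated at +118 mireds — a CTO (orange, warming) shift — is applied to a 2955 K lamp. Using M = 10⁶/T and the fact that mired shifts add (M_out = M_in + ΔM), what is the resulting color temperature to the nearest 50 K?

M_in = 10⁶/2955 = 338.41 mireds.
M_out = 338.41 + (+118) = 456.41 mireds.
T_out = 10⁶/456.41 = 2191.0 K → 2200 K.

2200 K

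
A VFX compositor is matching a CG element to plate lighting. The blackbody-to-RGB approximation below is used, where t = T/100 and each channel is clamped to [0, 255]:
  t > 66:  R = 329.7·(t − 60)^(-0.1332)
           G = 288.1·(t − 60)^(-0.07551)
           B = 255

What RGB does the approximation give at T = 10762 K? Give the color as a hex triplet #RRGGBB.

#C5D7FF

t = 10762/100 = 107.62; the t > 66 branch applies.
R = 329.7·(107.62 − 60)^(-0.1332) = 329.7·47.62^(-0.1332) = 329.7·0.59775 = 197.078.
G = 288.1·(107.62 − 60)^(-0.07551) = 288.1·47.62^(-0.07551) = 288.1·0.74698 = 215.206.
B = 255 by definition for t > 66.
Rounded: (197, 215, 255).
In hex: #C5D7FF.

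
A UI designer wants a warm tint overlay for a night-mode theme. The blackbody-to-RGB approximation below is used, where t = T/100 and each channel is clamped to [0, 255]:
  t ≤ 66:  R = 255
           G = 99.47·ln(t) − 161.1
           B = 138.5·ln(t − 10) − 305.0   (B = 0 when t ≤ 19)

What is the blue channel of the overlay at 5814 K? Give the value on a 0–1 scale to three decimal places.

0.908

t = 5814/100 = 58.14; the t ≤ 66 branch applies.
B = 138.5·ln(58.14 − 10) − 305.0 = 138.5·ln 48.14 − 305.0 = 138.5·3.8741 − 305.0 = 231.565.
On a 0–1 scale: 231.565/255 = 0.9081 → 0.908.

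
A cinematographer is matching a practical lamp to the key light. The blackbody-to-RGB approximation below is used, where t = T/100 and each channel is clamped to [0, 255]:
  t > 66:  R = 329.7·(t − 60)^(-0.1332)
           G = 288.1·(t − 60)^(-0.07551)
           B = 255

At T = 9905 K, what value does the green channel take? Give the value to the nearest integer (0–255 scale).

t = 9905/100 = 99.05; the t > 66 branch applies.
G = 288.1·(99.05 − 60)^(-0.07551) = 288.1·39.05^(-0.07551) = 288.1·0.75826 = 218.454.
Rounded: 218.

218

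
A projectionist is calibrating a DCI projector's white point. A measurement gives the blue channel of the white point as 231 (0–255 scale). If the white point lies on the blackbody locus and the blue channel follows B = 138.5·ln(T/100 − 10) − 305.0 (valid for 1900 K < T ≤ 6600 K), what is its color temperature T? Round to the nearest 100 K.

5800 K

ln(t − 10) = (231 + 305.0) / 138.5 = 3.8700.
t − 10 = e^3.8700 = 47.944, so t = 57.944.
T = 100·t = 5794 K → 5800 K to the nearest 100 K.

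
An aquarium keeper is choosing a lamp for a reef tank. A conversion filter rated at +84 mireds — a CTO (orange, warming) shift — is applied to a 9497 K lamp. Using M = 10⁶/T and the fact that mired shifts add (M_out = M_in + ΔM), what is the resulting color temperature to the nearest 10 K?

M_in = 10⁶/9497 = 105.30 mireds.
M_out = 105.30 + (+84) = 189.30 mireds.
T_out = 10⁶/189.30 = 5282.7 K → 5280 K.

5280 K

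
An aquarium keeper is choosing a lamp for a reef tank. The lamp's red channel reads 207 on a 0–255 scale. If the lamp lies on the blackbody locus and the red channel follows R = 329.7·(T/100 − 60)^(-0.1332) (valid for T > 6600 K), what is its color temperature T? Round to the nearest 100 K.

(t − 60)^(-0.1332) = 207/329.7 = 0.62784.
t − 60 = 0.62784^(1/-0.1332) = 0.62784^(-7.508) = 32.933, so t = 92.933.
T = 100·t = 9293 K → 9300 K to the nearest 100 K.

9300 K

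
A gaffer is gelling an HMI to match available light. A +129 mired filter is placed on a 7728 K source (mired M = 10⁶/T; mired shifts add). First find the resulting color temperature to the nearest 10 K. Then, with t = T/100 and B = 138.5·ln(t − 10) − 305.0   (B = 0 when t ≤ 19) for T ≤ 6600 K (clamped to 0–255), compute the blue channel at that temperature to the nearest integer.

M_in = 10⁶/7728 = 129.40; M_out = 129.40 + (+129) = 258.40.
T_out = 10⁶/258.40 = 3870.0 K → 3870 K; t = 38.7.
B = 138.5·ln(38.7 − 10) − 305.0 = 138.5·ln 28.7 − 305.0 = 138.5·3.3569 − 305.0 = 159.930.
Rounded: 160.

160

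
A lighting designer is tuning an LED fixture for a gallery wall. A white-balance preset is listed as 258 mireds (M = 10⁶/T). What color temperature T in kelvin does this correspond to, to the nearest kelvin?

T = 10⁶ / 258 = 3875.97 K → 3876 K.

3876 K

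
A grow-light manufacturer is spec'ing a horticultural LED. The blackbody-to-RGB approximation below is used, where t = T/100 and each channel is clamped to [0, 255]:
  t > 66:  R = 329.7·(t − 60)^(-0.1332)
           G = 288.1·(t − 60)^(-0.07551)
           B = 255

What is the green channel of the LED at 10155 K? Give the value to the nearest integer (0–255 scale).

217

t = 10155/100 = 101.55; the t > 66 branch applies.
G = 288.1·(101.55 − 60)^(-0.07551) = 288.1·41.55^(-0.07551) = 288.1·0.75471 = 217.433.
Rounded: 217.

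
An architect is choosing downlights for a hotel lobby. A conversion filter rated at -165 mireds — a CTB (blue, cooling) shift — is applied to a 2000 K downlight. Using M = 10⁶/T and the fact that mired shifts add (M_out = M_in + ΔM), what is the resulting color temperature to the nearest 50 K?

M_in = 10⁶/2000 = 500.00 mireds.
M_out = 500.00 + (-165) = 335.00 mireds.
T_out = 10⁶/335.00 = 2985.1 K → 3000 K.

3000 K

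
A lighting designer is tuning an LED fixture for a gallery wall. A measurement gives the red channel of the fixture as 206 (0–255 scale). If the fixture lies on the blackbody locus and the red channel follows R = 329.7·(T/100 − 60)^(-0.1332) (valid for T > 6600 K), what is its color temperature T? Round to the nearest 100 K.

9400 K

(t − 60)^(-0.1332) = 206/329.7 = 0.62481.
t − 60 = 0.62481^(1/-0.1332) = 0.62481^(-7.508) = 34.152, so t = 94.152.
T = 100·t = 9415 K → 9400 K to the nearest 100 K.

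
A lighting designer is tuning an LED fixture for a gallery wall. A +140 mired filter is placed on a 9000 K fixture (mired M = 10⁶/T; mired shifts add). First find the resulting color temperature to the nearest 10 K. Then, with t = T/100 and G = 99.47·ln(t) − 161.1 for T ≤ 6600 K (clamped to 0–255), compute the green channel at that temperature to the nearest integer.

M_in = 10⁶/9000 = 111.11; M_out = 111.11 + (+140) = 251.11.
T_out = 10⁶/251.11 = 3982.3 K → 3980 K; t = 39.8.
G = 99.47·ln 39.8 − 161.1 = 99.47·3.6839 − 161.1 = 205.334.
Rounded: 205.

205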